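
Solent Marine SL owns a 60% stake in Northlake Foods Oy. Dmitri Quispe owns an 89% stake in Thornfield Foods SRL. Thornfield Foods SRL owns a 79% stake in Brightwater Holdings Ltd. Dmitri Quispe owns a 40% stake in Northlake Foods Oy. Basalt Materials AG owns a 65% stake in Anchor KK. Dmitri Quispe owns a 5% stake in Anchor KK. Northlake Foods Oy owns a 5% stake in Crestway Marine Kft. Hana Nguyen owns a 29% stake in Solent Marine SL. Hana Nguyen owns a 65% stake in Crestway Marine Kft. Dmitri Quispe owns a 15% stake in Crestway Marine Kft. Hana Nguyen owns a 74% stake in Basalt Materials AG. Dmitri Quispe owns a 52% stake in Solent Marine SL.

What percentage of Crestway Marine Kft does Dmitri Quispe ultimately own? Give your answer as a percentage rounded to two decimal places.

Dmitri reaches Crestway along 3 paths.
Direct stake: 15% = 15%.
Via Northlake: 40% × 5% = 2%.
Via Solent → Northlake: 52% × 60% × 5% = 1.56%.
Total: 15% + 2% + 1.56% = 18.56%.

18.56%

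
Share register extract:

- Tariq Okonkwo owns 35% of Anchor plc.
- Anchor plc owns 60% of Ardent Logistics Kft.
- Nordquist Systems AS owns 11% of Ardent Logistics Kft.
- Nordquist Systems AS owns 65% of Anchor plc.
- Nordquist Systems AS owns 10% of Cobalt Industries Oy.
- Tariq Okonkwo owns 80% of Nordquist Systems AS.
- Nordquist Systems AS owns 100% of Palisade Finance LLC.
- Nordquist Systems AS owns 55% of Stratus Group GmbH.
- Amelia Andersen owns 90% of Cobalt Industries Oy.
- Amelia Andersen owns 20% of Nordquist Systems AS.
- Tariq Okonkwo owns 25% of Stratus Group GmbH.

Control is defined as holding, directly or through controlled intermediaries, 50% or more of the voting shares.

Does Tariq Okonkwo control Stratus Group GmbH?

Yes

Tariq holds 80% of Nordquist, so Tariq controls Nordquist.
Tariq and Nordquist together hold 25% + 55% = 80% of Stratus, so Tariq controls Stratus.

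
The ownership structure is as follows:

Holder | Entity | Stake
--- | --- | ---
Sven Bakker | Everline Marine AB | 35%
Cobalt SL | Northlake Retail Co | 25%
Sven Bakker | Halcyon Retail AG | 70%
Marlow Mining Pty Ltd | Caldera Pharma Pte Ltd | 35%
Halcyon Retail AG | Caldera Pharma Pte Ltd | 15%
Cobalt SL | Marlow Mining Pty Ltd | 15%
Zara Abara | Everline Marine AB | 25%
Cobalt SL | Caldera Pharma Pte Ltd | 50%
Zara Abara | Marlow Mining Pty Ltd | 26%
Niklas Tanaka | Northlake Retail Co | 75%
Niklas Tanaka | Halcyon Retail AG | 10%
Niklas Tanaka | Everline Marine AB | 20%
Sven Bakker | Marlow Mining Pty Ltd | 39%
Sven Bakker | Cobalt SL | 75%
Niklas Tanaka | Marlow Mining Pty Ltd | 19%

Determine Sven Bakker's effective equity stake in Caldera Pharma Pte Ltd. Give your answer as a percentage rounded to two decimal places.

65.59%

Sven reaches Caldera along 4 paths.
Via Halcyon: 70% × 15% = 10.5%.
Via Marlow: 39% × 35% = 13.65%.
Via Cobalt → Marlow: 75% × 15% × 35% = 3.9375%.
Via Cobalt: 75% × 50% = 37.5%.
Total: 10.5% + 13.65% + 3.9375% + 37.5% = 65.5875%.
Rounded: 65.59%.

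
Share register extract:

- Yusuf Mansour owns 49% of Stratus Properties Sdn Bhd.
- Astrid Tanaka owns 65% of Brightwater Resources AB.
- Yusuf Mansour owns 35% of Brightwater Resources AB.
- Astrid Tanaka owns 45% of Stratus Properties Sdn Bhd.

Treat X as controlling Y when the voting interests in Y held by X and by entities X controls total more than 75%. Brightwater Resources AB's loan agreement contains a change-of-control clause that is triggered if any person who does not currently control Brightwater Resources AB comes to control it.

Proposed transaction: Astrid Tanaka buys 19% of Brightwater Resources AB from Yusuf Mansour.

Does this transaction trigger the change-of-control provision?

Yes

The purchase adds only to Astrid's holdings (Yusuf's stake shrinks), so Astrid is the only person who could newly come to control Brightwater.
Astrid's largest direct stake is 65% in Brightwater, which does not meet the threshold, so Astrid controls no company.
In Brightwater, Astrid's side holds only 65%, not > 75%.
So before the transaction, Astrid does not control Brightwater.
After the purchase, Astrid's direct stake in Brightwater rises to 65% + 19% = 84%, and Yusuf's stake falls to 16%.
Astrid holds 84% of Brightwater, so Astrid controls Brightwater.
Astrid did not control Brightwater before and does after, so the clause is triggered.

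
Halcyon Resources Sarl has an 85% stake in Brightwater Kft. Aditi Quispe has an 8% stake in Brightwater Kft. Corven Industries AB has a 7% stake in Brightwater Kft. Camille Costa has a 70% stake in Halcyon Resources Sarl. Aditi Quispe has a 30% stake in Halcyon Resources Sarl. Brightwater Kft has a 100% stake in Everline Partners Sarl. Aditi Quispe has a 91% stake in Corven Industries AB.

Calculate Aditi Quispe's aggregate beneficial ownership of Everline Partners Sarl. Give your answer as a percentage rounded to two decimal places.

Aditi reaches Everline along 3 paths.
Via Halcyon → Brightwater: 30% × 85% × 100% = 25.5%.
Via Corven → Brightwater: 91% × 7% × 100% = 6.37%.
Via Brightwater: 8% × 100% = 8%.
Total: 25.5% + 6.37% + 8% = 39.87%.

39.87%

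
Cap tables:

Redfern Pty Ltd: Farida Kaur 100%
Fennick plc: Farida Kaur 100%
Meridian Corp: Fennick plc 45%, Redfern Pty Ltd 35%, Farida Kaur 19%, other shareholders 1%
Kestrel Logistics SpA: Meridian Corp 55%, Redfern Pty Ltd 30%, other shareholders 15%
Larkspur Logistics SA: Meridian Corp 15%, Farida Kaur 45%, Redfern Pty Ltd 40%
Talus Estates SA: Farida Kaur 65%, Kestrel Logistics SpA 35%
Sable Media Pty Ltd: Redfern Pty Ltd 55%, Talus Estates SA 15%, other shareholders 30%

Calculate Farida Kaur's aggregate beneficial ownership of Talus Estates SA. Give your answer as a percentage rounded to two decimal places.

94.56%

Farida reaches Talus along 5 paths.
Direct stake: 65% = 65%.
Via Fennick → Meridian → Kestrel: 100% × 45% × 55% × 35% = 8.6625%.
Via Redfern → Meridian → Kestrel: 100% × 35% × 55% × 35% = 6.7375%.
Via Meridian → Kestrel: 19% × 55% × 35% = 3.6575%.
Via Redfern → Kestrel: 100% × 30% × 35% = 10.5%.
Total: 65% + 8.6625% + 6.7375% + 3.6575% + 10.5% = 94.5575%.
Rounded: 94.56%.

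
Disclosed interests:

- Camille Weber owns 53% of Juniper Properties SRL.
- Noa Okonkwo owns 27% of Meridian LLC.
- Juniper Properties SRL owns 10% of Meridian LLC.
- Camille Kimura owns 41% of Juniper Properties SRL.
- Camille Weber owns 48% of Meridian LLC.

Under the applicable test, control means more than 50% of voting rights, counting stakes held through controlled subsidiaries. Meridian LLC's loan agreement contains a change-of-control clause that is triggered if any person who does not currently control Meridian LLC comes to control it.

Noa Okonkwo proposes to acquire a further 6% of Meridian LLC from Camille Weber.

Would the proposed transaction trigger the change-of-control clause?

The purchase adds only to Noa's holdings (Camille Weber's stake shrinks), so Noa is the only person who could newly come to control Meridian.
Noa's largest direct stake is 27% in Meridian, which does not meet the threshold, so Noa controls no company.
In Meridian, Noa's side holds only 27%, not > 50%.
So before the transaction, Noa does not control Meridian.
After the purchase, Noa's direct stake in Meridian rises to 27% + 6% = 33%, and Camille Weber's stake falls to 42%.
After the transaction, Noa's side holds 33% of Meridian, not > 50%, so Noa still does not control Meridian.
No new person acquires control, so the clause is not triggered.

No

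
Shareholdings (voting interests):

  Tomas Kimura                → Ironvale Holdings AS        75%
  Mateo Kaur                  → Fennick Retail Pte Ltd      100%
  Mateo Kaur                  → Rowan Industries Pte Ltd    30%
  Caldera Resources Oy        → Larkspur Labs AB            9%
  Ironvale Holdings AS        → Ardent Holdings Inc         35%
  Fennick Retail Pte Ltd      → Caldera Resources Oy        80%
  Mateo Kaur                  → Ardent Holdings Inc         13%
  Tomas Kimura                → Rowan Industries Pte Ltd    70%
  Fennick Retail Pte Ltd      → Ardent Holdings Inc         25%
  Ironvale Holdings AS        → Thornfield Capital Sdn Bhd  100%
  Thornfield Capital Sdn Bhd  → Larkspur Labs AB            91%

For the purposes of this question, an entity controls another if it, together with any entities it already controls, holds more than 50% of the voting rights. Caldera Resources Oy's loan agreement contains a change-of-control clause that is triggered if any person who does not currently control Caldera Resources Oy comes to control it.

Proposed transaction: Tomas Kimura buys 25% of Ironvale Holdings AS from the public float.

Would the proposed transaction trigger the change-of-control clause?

No

The purchase changes only Tomas's holdings, so Tomas is the only person who could newly come to control Caldera.
Tomas holds 75% of Ironvale, so Tomas controls Ironvale.
Tomas holds 70% of Rowan, so Tomas controls Rowan.
Ironvale holds 100% of Thornfield, so Tomas controls Thornfield.
Thornfield holds 91% of Larkspur, so Tomas controls Larkspur.
Neither Tomas nor any entity Tomas controls holds any voting interest in Caldera.
So before the transaction, Tomas does not control Caldera.
After the purchase, Tomas's direct stake in Ironvale rises to 75% + 25% = 100%.
Tomas holds 100% of Ironvale, so Tomas controls Ironvale.
After the transaction, neither Tomas nor any entity Tomas controls holds a voting interest in Caldera, so Tomas still does not control it.
No new person acquires control, so the clause is not triggered.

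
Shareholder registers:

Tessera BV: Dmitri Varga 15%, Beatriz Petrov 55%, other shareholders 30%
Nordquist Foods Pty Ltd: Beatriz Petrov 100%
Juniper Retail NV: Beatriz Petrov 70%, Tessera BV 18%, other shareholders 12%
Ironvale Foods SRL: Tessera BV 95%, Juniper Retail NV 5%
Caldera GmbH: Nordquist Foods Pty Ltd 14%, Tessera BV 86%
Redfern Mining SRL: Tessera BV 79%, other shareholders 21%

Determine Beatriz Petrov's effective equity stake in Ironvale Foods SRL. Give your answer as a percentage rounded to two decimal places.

Beatriz reaches Ironvale along 3 paths.
Via Tessera: 55% × 95% = 52.25%.
Via Juniper: 70% × 5% = 3.5%.
Via Tessera → Juniper: 55% × 18% × 5% = 0.495%.
Total: 52.25% + 3.5% + 0.495% = 56.245%.
Rounded: 56.25%.

56.25%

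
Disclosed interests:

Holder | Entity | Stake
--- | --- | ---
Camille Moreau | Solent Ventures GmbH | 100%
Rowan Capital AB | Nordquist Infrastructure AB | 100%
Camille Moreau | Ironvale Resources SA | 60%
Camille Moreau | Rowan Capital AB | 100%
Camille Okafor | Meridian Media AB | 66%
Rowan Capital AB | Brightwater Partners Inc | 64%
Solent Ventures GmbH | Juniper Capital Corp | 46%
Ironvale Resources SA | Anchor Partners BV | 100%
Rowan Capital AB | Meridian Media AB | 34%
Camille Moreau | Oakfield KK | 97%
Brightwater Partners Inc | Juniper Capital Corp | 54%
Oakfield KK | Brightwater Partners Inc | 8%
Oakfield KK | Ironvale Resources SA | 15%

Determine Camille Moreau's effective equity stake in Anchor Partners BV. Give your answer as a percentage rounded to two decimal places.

Camille Moreau reaches Anchor along 2 paths.
Via Oakfield → Ironvale: 97% × 15% × 100% = 14.55%.
Via Ironvale: 60% × 100% = 60%.
Total: 14.55% + 60% = 74.55%.

74.55%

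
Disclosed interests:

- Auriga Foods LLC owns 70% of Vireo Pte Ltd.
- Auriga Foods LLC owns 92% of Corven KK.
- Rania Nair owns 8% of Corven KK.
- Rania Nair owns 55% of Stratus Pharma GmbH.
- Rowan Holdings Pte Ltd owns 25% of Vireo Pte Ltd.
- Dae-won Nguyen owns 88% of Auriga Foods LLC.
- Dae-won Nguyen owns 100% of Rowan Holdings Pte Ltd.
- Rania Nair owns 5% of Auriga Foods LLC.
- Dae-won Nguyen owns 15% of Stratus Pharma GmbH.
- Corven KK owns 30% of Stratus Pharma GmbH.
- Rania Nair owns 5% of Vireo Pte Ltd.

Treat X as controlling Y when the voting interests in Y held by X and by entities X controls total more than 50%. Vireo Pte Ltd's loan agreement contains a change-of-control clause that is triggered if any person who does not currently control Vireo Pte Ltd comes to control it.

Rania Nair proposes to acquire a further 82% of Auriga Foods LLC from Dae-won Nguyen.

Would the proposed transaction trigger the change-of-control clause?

Yes

The purchase adds only to Rania's holdings (Dae-won's stake shrinks), so Rania is the only person who could newly come to control Vireo.
Rania holds 55% of Stratus, so Rania controls Stratus.
In Vireo, Rania's side holds only 5%, not > 50%.
So before the transaction, Rania does not control Vireo.
After the purchase, Rania's direct stake in Auriga rises to 5% + 82% = 87%, and Dae-won's stake falls to 6%.
Rania holds 87% of Auriga, so Rania controls Auriga.
Auriga and Rania together hold 70% + 5% = 75% of Vireo, so Rania controls Vireo.
Rania did not control Vireo before and does after, so the clause is triggered.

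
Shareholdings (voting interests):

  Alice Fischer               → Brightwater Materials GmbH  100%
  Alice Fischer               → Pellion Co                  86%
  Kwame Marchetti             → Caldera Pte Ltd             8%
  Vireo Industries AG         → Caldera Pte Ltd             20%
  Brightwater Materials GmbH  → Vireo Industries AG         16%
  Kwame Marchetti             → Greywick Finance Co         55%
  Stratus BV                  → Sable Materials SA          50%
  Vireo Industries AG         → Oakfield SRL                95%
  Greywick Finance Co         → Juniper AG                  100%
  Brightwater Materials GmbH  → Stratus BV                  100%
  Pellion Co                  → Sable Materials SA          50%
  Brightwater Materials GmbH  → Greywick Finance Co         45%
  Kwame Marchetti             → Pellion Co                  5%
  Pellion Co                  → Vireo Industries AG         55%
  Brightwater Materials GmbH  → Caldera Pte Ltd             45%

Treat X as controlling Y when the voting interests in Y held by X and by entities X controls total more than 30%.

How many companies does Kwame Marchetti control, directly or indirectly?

Kwame holds 55% of Greywick, so Kwame controls Greywick.
Greywick holds 100% of Juniper, so Kwame controls Juniper.
No other company's threshold is met.
Kwame controls 2 companies.

2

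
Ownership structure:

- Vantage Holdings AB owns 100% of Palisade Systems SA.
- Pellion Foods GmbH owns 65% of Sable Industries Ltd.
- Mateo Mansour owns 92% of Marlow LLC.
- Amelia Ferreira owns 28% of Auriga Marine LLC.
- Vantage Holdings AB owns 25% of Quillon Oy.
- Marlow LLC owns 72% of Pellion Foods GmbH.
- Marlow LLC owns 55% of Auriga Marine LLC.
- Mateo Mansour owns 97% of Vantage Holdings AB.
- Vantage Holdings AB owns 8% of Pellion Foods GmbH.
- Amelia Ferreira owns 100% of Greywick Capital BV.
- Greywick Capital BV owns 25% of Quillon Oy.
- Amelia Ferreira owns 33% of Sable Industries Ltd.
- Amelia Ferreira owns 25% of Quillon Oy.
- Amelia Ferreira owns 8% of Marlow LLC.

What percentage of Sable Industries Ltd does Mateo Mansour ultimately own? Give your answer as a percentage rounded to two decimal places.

Mateo reaches Sable along 2 paths.
Via Vantage → Pellion: 97% × 8% × 65% = 5.044%.
Via Marlow → Pellion: 92% × 72% × 65% = 43.056%.
Total: 5.044% + 43.056% = 48.1%.
Rounded: 48.10%.

48.10%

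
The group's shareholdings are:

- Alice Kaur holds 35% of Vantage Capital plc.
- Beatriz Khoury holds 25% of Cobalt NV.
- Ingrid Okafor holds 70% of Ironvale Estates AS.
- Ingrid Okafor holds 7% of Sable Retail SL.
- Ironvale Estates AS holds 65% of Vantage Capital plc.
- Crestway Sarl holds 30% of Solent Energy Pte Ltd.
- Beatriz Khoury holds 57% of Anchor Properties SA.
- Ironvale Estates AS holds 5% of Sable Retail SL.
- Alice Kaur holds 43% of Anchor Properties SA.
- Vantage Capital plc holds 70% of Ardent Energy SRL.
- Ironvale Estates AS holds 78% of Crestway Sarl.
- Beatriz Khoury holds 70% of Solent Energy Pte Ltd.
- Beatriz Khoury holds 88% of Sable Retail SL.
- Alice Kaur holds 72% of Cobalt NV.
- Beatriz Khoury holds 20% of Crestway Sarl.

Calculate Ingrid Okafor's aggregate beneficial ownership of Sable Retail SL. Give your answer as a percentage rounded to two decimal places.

Ingrid reaches Sable along 2 paths.
Via Ironvale: 70% × 5% = 3.5%.
Direct stake: 7% = 7%.
Total: 3.5% + 7% = 10.5%.
Rounded: 10.50%.

10.50%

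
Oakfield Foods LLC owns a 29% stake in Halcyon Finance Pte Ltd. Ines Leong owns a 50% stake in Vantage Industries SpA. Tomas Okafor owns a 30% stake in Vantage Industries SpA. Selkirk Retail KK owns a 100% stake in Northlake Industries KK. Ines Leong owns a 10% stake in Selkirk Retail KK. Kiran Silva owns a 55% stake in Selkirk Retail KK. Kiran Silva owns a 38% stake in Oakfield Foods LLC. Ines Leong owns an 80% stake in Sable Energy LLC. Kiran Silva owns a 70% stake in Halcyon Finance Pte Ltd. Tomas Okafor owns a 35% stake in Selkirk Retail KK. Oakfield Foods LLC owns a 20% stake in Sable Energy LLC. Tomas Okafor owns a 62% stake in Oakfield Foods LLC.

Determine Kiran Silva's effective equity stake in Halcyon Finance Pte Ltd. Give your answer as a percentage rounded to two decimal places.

81.02%

Kiran reaches Halcyon along 2 paths.
Via Oakfield: 38% × 29% = 11.02%.
Direct stake: 70% = 70%.
Total: 11.02% + 70% = 81.02%.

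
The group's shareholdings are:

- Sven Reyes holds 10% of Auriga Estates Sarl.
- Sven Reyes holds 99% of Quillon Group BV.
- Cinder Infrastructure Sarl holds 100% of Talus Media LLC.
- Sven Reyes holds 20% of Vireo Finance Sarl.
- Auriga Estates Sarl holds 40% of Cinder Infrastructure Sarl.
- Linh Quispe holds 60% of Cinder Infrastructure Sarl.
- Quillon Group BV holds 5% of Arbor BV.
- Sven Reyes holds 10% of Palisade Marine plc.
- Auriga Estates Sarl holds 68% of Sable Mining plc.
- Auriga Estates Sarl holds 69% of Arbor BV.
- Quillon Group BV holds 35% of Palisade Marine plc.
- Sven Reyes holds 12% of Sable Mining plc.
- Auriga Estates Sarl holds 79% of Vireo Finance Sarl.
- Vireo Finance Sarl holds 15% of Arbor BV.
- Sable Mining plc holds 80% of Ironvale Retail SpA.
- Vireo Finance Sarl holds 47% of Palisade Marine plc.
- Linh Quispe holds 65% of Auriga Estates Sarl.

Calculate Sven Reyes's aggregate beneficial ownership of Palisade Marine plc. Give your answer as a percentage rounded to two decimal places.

57.76%

Sven reaches Palisade along 4 paths.
Via Quillon: 99% × 35% = 34.65%.
Via Auriga → Vireo: 10% × 79% × 47% = 3.713%.
Via Vireo: 20% × 47% = 9.4%.
Direct stake: 10% = 10%.
Total: 34.65% + 3.713% + 9.4% + 10% = 57.763%.
Rounded: 57.76%.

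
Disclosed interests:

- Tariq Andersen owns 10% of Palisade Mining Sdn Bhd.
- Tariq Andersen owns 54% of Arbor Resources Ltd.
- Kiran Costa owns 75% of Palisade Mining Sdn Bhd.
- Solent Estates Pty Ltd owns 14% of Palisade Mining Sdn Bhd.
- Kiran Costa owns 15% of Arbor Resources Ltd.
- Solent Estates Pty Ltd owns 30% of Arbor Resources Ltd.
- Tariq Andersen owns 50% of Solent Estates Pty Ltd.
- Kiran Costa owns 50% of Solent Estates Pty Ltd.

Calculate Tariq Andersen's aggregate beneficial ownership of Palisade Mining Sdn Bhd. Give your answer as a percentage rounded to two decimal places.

Tariq reaches Palisade along 2 paths.
Via Solent: 50% × 14% = 7%.
Direct stake: 10% = 10%.
Total: 7% + 10% = 17%.
Rounded: 17.00%.

17.00%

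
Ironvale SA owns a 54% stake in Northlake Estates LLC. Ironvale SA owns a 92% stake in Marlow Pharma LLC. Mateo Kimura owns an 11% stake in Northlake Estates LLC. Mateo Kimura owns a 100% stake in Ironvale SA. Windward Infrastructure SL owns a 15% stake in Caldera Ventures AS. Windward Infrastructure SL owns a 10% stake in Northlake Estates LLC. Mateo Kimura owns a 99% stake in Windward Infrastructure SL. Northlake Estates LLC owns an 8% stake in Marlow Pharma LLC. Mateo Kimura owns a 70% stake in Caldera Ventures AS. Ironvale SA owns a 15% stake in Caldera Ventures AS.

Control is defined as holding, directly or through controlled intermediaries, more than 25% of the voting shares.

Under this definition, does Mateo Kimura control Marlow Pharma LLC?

Mateo holds 99% of Windward, so Mateo controls Windward.
Mateo holds 100% of Ironvale, so Mateo controls Ironvale.
Ironvale and Windward and Mateo together hold 54% + 10% + 11% = 75% of Northlake, so Mateo controls Northlake.
Ironvale and Northlake together hold 92% + 8% = 100% of Marlow, so Mateo controls Marlow.

Yes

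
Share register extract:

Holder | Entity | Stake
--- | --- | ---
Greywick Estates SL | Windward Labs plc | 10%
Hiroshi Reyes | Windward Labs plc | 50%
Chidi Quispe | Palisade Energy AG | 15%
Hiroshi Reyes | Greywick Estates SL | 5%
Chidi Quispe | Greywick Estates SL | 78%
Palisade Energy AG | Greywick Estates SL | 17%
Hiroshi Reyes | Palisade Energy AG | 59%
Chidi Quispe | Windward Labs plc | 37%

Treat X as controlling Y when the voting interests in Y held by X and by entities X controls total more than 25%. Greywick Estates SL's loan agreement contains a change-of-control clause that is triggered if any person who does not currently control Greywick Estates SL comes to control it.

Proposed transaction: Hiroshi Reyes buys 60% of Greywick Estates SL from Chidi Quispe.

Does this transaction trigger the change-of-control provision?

The purchase adds only to Hiroshi's holdings (Chidi's stake shrinks), so Hiroshi is the only person who could newly come to control Greywick.
Hiroshi holds 59% of Palisade, so Hiroshi controls Palisade.
Hiroshi holds 50% of Windward, so Hiroshi controls Windward.
In Greywick, Hiroshi's side holds only 5% + 17% = 22%, not > 25%.
So before the transaction, Hiroshi does not control Greywick.
After the purchase, Hiroshi's direct stake in Greywick rises to 5% + 60% = 65%, and Chidi's stake falls to 18%.
Hiroshi and Palisade together hold 65% + 17% = 82% of Greywick, so Hiroshi controls Greywick.
Hiroshi did not control Greywick before and does after, so the clause is triggered.

Yes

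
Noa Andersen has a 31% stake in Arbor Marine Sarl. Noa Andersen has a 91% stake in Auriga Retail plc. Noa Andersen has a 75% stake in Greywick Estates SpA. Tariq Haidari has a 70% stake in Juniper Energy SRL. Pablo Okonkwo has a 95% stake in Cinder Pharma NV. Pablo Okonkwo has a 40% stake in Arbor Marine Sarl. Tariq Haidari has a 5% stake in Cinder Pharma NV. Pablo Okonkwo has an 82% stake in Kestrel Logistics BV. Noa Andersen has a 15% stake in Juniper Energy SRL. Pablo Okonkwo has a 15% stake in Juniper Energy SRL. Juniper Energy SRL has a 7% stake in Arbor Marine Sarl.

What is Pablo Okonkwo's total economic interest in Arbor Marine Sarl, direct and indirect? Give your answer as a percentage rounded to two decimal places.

41.05%

Pablo reaches Arbor along 2 paths.
Direct stake: 40% = 40%.
Via Juniper: 15% × 7% = 1.05%.
Total: 40% + 1.05% = 41.05%.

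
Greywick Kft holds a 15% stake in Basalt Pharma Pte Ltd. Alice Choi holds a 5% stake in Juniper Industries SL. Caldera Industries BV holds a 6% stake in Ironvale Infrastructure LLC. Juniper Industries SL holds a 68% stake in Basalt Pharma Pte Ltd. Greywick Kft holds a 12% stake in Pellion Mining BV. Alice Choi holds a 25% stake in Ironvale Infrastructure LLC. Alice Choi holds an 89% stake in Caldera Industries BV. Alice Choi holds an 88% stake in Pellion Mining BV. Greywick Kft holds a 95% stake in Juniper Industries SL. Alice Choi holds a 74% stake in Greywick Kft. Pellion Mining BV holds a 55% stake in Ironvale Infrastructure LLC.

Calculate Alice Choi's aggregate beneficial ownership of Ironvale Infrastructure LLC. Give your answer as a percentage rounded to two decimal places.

83.62%

Alice reaches Ironvale along 4 paths.
Via Caldera: 89% × 6% = 5.34%.
Direct stake: 25% = 25%.
Via Pellion: 88% × 55% = 48.4%.
Via Greywick → Pellion: 74% × 12% × 55% = 4.884%.
Total: 5.34% + 25% + 48.4% + 4.884% = 83.624%.
Rounded: 83.62%.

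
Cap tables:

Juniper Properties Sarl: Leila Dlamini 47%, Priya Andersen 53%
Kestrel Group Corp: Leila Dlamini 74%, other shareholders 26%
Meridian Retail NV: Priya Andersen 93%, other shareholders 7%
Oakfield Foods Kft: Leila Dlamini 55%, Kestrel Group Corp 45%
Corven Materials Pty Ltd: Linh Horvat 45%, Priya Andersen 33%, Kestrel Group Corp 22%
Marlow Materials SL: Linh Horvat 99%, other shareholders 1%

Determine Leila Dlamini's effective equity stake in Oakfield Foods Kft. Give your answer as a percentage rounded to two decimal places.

88.30%

Leila reaches Oakfield along 2 paths.
Direct stake: 55% = 55%.
Via Kestrel: 74% × 45% = 33.3%.
Total: 55% + 33.3% = 88.3%.
Rounded: 88.30%.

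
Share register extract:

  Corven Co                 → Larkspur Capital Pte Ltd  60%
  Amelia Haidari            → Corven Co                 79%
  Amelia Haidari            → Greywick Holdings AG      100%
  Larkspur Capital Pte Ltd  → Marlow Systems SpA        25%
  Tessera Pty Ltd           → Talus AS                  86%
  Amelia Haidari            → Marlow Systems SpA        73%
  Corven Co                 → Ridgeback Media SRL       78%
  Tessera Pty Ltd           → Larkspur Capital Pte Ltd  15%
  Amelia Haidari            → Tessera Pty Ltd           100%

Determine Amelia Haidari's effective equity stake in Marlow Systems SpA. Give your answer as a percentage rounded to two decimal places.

Amelia reaches Marlow along 3 paths.
Direct stake: 73% = 73%.
Via Tessera → Larkspur: 100% × 15% × 25% = 3.75%.
Via Corven → Larkspur: 79% × 60% × 25% = 11.85%.
Total: 73% + 3.75% + 11.85% = 88.6%.
Rounded: 88.60%.

88.60%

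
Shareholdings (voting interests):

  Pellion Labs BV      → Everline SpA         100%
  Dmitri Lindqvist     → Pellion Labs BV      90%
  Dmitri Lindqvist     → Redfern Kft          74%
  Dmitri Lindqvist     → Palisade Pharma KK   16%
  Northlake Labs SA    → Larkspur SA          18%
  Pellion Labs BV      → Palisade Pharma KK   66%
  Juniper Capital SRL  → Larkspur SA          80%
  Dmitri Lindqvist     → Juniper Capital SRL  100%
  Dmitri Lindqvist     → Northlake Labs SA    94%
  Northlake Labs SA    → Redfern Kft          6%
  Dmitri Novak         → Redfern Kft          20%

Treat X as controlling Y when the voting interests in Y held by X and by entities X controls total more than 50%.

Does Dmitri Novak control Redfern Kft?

Dmitri Novak's largest direct stake is 20% in Redfern, which does not meet the threshold, so Dmitri Novak controls no company.
In Redfern, Dmitri Novak's side holds only 20%, not > 50%.
So Dmitri Novak does not control Redfern.

No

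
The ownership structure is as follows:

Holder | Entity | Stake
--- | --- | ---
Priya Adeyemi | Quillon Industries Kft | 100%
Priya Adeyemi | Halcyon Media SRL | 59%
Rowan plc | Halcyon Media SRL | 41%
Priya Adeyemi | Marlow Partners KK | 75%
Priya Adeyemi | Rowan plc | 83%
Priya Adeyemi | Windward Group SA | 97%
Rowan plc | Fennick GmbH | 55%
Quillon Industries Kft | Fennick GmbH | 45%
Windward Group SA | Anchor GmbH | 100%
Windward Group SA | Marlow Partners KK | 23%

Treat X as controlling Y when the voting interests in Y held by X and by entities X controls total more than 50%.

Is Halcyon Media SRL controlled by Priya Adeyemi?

Yes

Priya holds 83% of Rowan, so Priya controls Rowan.
Rowan and Priya together hold 41% + 59% = 100% of Halcyon, so Priya controls Halcyon.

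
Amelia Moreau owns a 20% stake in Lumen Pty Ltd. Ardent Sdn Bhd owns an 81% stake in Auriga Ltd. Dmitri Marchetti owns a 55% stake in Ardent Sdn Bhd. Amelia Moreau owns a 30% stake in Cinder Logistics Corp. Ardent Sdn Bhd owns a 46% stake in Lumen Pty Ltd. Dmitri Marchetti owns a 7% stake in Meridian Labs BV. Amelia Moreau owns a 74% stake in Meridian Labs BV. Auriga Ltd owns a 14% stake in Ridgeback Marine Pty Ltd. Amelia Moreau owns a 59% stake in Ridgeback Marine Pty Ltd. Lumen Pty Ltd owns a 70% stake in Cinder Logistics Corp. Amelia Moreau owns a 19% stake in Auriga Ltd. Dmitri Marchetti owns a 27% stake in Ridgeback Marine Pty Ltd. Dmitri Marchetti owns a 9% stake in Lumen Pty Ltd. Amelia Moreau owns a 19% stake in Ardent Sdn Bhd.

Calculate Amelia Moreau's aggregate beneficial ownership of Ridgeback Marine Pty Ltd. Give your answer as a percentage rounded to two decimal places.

63.81%

Amelia reaches Ridgeback along 3 paths.
Via Ardent → Auriga: 19% × 81% × 14% = 2.1546%.
Via Auriga: 19% × 14% = 2.66%.
Direct stake: 59% = 59%.
Total: 2.1546% + 2.66% + 59% = 63.8146%.
Rounded: 63.81%.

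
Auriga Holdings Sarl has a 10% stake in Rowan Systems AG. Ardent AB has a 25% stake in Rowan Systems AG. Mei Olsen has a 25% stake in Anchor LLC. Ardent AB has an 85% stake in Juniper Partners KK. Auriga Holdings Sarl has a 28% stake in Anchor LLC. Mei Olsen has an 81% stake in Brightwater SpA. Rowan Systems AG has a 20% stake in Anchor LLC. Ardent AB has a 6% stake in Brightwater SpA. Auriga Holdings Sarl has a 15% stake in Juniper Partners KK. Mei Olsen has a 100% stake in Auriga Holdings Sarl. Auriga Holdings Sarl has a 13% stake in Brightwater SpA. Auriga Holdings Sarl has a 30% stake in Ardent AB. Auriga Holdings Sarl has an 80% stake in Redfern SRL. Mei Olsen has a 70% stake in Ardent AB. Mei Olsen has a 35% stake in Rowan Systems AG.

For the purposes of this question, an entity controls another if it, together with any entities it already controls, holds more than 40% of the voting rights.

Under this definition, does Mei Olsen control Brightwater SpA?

Yes

Mei holds 100% of Auriga, so Mei controls Auriga.
Mei and Auriga together hold 70% + 30% = 100% of Ardent, so Mei controls Ardent.
Ardent and Auriga and Mei together hold 6% + 13% + 81% = 100% of Brightwater, so Mei controls Brightwater.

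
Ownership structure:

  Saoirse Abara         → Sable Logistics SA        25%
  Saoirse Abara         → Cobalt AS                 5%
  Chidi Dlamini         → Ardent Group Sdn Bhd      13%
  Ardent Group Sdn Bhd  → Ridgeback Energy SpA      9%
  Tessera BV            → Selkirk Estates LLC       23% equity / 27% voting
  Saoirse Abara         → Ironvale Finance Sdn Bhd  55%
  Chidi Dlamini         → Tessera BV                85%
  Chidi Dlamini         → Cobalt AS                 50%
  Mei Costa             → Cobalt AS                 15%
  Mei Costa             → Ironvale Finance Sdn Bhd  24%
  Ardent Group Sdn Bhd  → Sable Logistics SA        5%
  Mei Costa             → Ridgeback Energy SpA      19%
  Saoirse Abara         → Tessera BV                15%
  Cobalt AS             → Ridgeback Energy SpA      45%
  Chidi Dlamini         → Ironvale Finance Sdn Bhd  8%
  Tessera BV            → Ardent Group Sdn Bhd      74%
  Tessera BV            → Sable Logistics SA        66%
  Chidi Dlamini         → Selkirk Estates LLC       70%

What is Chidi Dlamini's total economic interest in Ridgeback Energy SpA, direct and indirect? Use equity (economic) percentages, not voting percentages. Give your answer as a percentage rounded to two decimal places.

Chidi reaches Ridgeback along 3 paths.
Via Cobalt: 50% × 45% = 22.5%.
Via Ardent: 13% × 9% = 1.17%.
Via Tessera → Ardent: 85% × 74% × 9% = 5.661%.
Total: 22.5% + 1.17% + 5.661% = 29.331%.
Rounded: 29.33%.

29.33%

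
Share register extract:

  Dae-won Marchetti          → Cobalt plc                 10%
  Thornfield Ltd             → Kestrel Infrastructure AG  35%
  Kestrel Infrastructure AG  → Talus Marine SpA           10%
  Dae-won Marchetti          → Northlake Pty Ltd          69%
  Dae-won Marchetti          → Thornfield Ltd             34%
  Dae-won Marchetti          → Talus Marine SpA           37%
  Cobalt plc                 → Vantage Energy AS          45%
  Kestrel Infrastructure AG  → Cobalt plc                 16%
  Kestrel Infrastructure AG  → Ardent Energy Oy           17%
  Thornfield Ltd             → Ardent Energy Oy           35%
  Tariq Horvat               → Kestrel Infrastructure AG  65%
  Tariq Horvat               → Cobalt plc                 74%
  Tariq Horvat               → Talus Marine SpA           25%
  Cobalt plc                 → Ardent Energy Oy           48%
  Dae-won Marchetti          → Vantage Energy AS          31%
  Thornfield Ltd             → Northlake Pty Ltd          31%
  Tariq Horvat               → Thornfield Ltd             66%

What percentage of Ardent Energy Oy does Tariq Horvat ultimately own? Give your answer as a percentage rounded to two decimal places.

Tariq reaches Ardent along 6 paths.
Via Cobalt: 74% × 48% = 35.52%.
Via Kestrel → Cobalt: 65% × 16% × 48% = 4.992%.
Via Thornfield → Kestrel → Cobalt: 66% × 35% × 16% × 48% = 1.77408%.
Via Thornfield: 66% × 35% = 23.1%.
Via Kestrel: 65% × 17% = 11.05%.
Via Thornfield → Kestrel: 66% × 35% × 17% = 3.927%.
Total: 35.52% + 4.992% + 1.77408% + 23.1% + 11.05% + 3.927% = 80.36308%.
Rounded: 80.36%.

80.36%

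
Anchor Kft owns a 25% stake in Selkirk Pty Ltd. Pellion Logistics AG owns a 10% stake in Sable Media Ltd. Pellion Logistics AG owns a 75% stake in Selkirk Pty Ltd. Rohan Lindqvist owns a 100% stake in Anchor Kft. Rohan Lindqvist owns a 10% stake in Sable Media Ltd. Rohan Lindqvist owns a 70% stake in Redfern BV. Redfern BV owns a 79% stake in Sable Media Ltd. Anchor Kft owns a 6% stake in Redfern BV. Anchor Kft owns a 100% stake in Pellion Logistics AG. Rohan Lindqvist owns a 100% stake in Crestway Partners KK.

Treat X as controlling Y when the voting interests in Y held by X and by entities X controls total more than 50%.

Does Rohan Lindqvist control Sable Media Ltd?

Yes

Rohan holds 100% of Anchor, so Rohan controls Anchor.
Anchor holds 100% of Pellion, so Rohan controls Pellion.
Anchor and Rohan together hold 6% + 70% = 76% of Redfern, so Rohan controls Redfern.
Pellion and Redfern and Rohan together hold 10% + 79% + 10% = 99% of Sable, so Rohan controls Sable.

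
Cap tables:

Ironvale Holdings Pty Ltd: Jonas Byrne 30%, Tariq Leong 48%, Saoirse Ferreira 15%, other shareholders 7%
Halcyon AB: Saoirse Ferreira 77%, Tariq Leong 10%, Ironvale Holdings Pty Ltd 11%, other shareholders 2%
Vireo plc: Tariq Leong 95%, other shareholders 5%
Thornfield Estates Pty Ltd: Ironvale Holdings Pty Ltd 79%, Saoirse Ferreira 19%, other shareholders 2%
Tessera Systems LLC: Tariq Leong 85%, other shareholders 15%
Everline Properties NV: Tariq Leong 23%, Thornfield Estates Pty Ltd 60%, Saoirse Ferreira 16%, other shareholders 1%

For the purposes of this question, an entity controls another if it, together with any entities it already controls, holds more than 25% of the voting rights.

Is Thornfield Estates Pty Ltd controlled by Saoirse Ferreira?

No

Saoirse holds 77% of Halcyon, so Saoirse controls Halcyon.
In Thornfield, Saoirse's side holds only 19%, not > 25%.
So Saoirse does not control Thornfield.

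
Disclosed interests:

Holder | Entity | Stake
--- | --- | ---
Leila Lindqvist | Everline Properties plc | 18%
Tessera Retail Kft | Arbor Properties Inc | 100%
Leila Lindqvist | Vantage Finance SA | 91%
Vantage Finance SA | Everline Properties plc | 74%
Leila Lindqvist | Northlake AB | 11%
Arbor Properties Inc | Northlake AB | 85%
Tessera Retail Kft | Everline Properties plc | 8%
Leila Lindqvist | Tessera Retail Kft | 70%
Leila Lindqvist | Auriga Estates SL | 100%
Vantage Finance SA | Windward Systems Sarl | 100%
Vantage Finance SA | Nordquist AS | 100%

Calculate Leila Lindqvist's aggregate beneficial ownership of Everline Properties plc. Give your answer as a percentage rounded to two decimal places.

90.94%

Leila reaches Everline along 3 paths.
Via Vantage: 91% × 74% = 67.34%.
Direct stake: 18% = 18%.
Via Tessera: 70% × 8% = 5.6%.
Total: 67.34% + 18% + 5.6% = 90.94%.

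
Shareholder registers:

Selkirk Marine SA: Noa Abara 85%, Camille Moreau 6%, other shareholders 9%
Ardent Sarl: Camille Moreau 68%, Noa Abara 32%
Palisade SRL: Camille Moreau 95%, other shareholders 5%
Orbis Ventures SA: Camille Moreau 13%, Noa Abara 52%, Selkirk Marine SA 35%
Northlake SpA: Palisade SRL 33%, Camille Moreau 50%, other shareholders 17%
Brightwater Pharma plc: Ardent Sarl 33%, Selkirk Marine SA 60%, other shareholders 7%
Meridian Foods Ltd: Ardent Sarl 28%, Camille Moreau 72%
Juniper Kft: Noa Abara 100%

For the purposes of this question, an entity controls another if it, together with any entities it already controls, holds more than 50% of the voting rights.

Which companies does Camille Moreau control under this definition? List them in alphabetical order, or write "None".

Ardent Sarl, Meridian Foods Ltd, Northlake SpA, Palisade SRL

Camille holds 68% of Ardent, so Camille controls Ardent.
Camille holds 95% of Palisade, so Camille controls Palisade.
Palisade and Camille together hold 33% + 50% = 83% of Northlake, so Camille controls Northlake.
Ardent and Camille together hold 28% + 72% = 100% of Meridian, so Camille controls Meridian.
No other company's threshold is met.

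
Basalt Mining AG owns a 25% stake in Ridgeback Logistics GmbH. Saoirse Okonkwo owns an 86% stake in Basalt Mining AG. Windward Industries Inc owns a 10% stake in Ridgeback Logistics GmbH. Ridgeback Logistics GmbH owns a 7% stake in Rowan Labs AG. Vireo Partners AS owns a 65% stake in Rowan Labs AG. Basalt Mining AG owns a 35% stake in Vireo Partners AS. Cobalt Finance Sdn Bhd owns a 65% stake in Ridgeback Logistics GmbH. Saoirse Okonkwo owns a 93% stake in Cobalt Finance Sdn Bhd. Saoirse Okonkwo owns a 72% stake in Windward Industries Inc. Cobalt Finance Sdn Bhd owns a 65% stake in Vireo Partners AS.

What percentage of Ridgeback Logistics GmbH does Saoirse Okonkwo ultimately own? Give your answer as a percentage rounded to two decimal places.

Saoirse reaches Ridgeback along 3 paths.
Via Windward: 72% × 10% = 7.2%.
Via Basalt: 86% × 25% = 21.5%.
Via Cobalt: 93% × 65% = 60.45%.
Total: 7.2% + 21.5% + 60.45% = 89.15%.

89.15%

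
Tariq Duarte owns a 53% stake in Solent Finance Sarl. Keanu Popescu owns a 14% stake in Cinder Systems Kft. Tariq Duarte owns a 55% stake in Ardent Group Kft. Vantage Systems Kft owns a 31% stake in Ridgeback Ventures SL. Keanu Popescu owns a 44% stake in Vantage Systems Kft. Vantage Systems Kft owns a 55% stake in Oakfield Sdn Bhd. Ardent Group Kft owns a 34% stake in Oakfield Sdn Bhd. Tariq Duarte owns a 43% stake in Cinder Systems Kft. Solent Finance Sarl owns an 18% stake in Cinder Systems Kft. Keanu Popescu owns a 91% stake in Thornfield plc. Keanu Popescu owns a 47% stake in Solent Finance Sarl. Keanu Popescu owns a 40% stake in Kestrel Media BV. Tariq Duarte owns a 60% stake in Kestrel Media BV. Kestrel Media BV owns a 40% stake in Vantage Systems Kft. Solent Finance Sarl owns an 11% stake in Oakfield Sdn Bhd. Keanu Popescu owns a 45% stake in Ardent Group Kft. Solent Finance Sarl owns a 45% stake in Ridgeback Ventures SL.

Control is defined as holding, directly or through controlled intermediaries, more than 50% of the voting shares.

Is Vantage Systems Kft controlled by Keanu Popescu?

Keanu holds 91% of Thornfield, so Keanu controls Thornfield.
In Vantage, Keanu's side holds only 44%, not > 50%.
So Keanu does not control Vantage.

No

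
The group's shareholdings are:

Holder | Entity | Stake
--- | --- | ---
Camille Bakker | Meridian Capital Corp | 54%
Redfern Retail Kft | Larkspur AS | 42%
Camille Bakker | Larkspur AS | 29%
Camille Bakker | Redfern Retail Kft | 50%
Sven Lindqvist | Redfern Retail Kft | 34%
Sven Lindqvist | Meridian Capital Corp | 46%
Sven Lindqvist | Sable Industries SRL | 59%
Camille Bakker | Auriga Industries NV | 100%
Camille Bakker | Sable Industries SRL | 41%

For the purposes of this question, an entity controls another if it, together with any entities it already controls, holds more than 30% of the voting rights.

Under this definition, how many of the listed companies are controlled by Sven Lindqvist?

4

Sven holds 46% of Meridian, so Sven controls Meridian.
Sven holds 59% of Sable, so Sven controls Sable.
Sven holds 34% of Redfern, so Sven controls Redfern.
Redfern holds 42% of Larkspur, so Sven controls Larkspur.
No other company's threshold is met.
Sven controls 4 companies.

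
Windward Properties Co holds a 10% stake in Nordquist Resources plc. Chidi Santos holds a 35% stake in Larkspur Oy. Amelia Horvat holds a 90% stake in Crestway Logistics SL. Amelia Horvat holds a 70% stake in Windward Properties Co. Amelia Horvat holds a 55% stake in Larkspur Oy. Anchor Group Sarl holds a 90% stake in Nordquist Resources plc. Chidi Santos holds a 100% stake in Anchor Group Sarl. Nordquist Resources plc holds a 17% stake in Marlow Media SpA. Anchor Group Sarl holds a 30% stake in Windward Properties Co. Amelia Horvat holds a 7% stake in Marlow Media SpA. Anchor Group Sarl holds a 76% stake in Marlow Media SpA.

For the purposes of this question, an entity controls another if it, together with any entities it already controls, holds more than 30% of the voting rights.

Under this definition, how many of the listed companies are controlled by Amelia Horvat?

3

Amelia holds 90% of Crestway, so Amelia controls Crestway.
Amelia holds 70% of Windward, so Amelia controls Windward.
Amelia holds 55% of Larkspur, so Amelia controls Larkspur.
No other company's threshold is met.
Amelia controls 3 companies.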